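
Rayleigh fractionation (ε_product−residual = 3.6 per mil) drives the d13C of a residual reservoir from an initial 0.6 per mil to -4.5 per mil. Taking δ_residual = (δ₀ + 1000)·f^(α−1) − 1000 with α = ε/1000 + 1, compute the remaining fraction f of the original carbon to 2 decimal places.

0.24

α − 1 = ε/1000 = 0.0036
(δ_res + 1000)/(δ₀ + 1000) = (-4.5 + 1000)/(0.6 + 1000) = 995.5/1000.6 = 0.994903
f = 0.994903^(1/0.0036) = exp(ln(0.994903)/0.0036) = exp(-0.00511/0.0036)
f = exp(-1.4194) = 0.2418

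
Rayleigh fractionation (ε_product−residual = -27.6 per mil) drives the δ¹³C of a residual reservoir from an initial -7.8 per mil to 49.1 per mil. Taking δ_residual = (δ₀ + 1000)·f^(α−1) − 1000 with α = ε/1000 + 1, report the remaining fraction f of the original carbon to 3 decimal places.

α − 1 = ε/1000 = -0.0276
(δ_res + 1000)/(δ₀ + 1000) = (49.1 + 1000)/(-7.8 + 1000) = 1049.1/992.2 = 1.057347
f = 1.057347^(1/-0.0276) = exp(ln(1.057347)/-0.0276) = exp(0.05576/-0.0276)
f = exp(-2.0204) = 0.1326

0.133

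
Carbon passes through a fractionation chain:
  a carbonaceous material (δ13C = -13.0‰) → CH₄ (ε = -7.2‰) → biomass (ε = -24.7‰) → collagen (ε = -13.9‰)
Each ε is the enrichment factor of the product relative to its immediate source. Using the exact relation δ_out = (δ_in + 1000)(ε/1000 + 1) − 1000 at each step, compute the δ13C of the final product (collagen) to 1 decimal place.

step 1: δ = (-13.00 + 1000)·(-7.2/1000 + 1) − 1000 = -20.11‰
step 2: δ = (-20.11 + 1000)·(-24.7/1000 + 1) − 1000 = -44.31‰
step 3: δ = (-44.31 + 1000)·(-13.9/1000 + 1) − 1000 = -57.59‰

-57.6‰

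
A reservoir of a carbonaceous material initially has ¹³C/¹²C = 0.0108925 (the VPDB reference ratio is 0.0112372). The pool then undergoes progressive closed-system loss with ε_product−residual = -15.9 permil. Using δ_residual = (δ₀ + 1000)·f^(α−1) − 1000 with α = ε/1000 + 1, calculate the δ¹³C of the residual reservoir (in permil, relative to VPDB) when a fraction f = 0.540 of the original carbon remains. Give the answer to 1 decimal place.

δ₀ = (0.0108925/0.0112372 − 1)×1000 = (0.969325 − 1)×1000 = -30.675 permil
α − 1 = ε/1000 = -0.0159
f^(α−1) = 0.540^(-0.0159) = 1.009846
δ_res = (-30.675 + 1000) × 1.009846 − 1000 = 978.869 − 1000 = -21.13 permil

-21.1 permil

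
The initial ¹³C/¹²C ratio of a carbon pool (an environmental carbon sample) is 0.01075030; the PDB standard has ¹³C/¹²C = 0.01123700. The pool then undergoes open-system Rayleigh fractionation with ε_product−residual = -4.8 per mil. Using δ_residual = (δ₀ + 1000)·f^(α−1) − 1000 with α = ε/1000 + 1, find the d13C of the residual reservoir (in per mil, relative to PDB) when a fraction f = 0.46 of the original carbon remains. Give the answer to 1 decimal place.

δ₀ = (0.01075030/0.01123700 − 1)×1000 = (0.956688 − 1)×1000 = -43.312 per mil
α − 1 = ε/1000 = -0.0048
f^(α−1) = 0.46^(-0.0048) = 1.003734
δ_res = (-43.312 + 1000) × 1.003734 − 1000 = 960.260 − 1000 = -39.74 per mil

-39.7 per mil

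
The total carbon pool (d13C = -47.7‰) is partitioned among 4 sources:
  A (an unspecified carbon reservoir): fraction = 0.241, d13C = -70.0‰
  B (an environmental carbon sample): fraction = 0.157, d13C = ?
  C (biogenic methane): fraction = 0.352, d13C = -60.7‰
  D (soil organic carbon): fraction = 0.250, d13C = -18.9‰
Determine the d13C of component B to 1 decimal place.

Isotope mass balance: δ_bulk = Σ fᵢ·δᵢ.
-47.7 = 0.241×(-70.0) + 0.157×δ_B + 0.352×(-60.7) + 0.250×(-18.9)
0.157·δ_B = -47.7 − (-42.961) = -4.739
δ_B = -4.739 / 0.157 = -30.18‰

-30.2‰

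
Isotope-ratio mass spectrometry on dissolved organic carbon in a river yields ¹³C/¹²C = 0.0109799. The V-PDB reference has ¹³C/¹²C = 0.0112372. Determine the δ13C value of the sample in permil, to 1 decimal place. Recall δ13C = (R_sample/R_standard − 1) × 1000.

-22.9 permil

δ13C = (R_sample / R_standard − 1) × 1000
R_sample / R_standard = 0.0109799 / 0.0112372 = 0.977103
δ13C = (0.977103 − 1) × 1000 = -22.90 permil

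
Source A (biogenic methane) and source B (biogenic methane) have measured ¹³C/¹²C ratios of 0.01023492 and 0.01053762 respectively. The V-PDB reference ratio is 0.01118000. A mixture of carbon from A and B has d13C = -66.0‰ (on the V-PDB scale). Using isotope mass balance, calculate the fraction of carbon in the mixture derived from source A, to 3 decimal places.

0.315

δ_A = (0.01023492/0.01118000 − 1)×1000 = (0.915467 − 1)×1000 = -84.533‰
δ_B = (0.01053762/0.01118000 − 1)×1000 = (0.942542 − 1)×1000 = -57.458‰
f_A = (δ_mix − δ_B)/(δ_A − δ_B) = (-66.0 − (-57.458))/(-84.533 − (-57.458))
f_A = -8.542 / -27.075 = 0.3155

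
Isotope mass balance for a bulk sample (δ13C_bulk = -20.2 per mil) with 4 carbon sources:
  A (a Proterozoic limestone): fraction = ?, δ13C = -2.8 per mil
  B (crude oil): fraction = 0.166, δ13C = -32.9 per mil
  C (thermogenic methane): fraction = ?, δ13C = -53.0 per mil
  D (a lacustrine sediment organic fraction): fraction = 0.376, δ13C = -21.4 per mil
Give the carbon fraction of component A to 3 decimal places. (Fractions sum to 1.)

0.350

Let f_A and f_C be the unknown fractions; fractions sum to 1 so f_A + f_C = 0.458.
Mass balance: Σ fᵢ·δᵢ = δ_bulk ⇒ f_A·(-2.8) + f_C·(-53.0) = -20.2 − (-13.508) = -6.692
Substitute f_C = 0.458 − f_A:
f_A·(-2.8 − -53.0) = -6.692 − 0.458×(-53.0) = 17.582
f_A = 17.582 / 50.2 = 0.3502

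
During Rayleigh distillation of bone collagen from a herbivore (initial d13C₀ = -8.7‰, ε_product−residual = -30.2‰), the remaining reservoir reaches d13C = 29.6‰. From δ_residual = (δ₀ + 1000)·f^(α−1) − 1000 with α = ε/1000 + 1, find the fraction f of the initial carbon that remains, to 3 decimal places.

α − 1 = ε/1000 = -0.0302
(δ_res + 1000)/(δ₀ + 1000) = (29.6 + 1000)/(-8.7 + 1000) = 1029.6/991.3 = 1.038636
f = 1.038636^(1/-0.0302) = exp(ln(1.038636)/-0.0302) = exp(0.03791/-0.0302)
f = exp(-1.2552) = 0.2850

0.285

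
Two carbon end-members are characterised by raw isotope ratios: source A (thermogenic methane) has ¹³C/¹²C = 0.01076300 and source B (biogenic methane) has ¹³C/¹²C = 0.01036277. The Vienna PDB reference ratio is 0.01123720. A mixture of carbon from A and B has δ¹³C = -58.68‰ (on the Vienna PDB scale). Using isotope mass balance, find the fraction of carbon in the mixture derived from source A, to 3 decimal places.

δ_A = (0.01076300/0.01123720 − 1)×1000 = (0.957801 − 1)×1000 = -42.199‰
δ_B = (0.01036277/0.01123720 − 1)×1000 = (0.922184 − 1)×1000 = -77.816‰
f_A = (δ_mix − δ_B)/(δ_A − δ_B) = (-58.68 − (-77.816))/(-42.199 − (-77.816))
f_A = 19.136 / 35.617 = 0.5373

0.537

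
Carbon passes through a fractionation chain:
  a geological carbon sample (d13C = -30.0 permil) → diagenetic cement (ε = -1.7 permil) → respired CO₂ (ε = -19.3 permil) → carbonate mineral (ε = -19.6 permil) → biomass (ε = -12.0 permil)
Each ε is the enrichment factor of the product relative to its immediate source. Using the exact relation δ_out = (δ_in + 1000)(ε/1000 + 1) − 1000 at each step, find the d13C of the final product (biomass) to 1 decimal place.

step 1: δ = (-30.00 + 1000)·(-1.7/1000 + 1) − 1000 = -31.65 permil
step 2: δ = (-31.65 + 1000)·(-19.3/1000 + 1) − 1000 = -50.34 permil
step 3: δ = (-50.34 + 1000)·(-19.6/1000 + 1) − 1000 = -68.95 permil
step 4: δ = (-68.95 + 1000)·(-12.0/1000 + 1) − 1000 = -80.12 permil

-80.1 permil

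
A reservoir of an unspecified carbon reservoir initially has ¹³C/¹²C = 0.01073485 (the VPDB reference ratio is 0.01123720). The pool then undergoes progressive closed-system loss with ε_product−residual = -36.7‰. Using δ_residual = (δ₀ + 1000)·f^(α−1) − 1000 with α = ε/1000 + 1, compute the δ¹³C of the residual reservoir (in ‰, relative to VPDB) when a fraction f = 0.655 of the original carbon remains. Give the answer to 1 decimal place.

δ₀ = (0.01073485/0.01123720 − 1)×1000 = (0.955296 − 1)×1000 = -44.704‰
α − 1 = ε/1000 = -0.0367
f^(α−1) = 0.655^(-0.0367) = 1.015650
δ_res = (-44.704 + 1000) × 1.015650 − 1000 = 970.246 − 1000 = -29.75‰

-29.8‰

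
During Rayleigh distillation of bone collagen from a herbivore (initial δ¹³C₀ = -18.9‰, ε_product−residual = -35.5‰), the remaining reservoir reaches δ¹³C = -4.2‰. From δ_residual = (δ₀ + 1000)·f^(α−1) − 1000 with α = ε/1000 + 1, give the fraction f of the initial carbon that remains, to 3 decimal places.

α − 1 = ε/1000 = -0.0355
(δ_res + 1000)/(δ₀ + 1000) = (-4.2 + 1000)/(-18.9 + 1000) = 995.8/981.1 = 1.014983
f = 1.014983^(1/-0.0355) = exp(ln(1.014983)/-0.0355) = exp(0.01487/-0.0355)
f = exp(-0.4189) = 0.6577

0.658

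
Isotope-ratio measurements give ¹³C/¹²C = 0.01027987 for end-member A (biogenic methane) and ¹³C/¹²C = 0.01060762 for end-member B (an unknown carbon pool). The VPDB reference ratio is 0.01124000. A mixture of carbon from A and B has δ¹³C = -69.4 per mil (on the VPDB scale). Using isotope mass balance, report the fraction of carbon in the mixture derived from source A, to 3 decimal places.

δ_A = (0.01027987/0.01124000 − 1)×1000 = (0.914579 − 1)×1000 = -85.421 per mil
δ_B = (0.01060762/0.01124000 − 1)×1000 = (0.943738 − 1)×1000 = -56.262 per mil
f_A = (δ_mix − δ_B)/(δ_A − δ_B) = (-69.4 − (-56.262))/(-85.421 − (-56.262))
f_A = -13.138 / -29.159 = 0.4506

0.451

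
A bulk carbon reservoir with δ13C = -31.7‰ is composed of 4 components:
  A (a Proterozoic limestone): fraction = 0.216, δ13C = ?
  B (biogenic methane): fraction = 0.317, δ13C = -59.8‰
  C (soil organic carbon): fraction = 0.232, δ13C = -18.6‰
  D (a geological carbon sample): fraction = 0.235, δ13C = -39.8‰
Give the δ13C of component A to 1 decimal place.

Isotope mass balance: δ_bulk = Σ fᵢ·δᵢ.
-31.7 = 0.216×δ_A + 0.317×(-59.8) + 0.232×(-18.6) + 0.235×(-39.8)
0.216·δ_A = -31.7 − (-32.625) = 0.925
δ_A = 0.925 / 0.216 = 4.28‰

4.3‰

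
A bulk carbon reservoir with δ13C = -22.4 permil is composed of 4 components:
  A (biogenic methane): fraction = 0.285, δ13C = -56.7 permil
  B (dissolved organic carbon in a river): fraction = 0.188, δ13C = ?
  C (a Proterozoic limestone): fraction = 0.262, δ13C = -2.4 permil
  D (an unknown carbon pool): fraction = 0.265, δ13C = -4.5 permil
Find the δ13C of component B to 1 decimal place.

Isotope mass balance: δ_bulk = Σ fᵢ·δᵢ.
-22.4 = 0.285×(-56.7) + 0.188×δ_B + 0.262×(-2.4) + 0.265×(-4.5)
0.188·δ_B = -22.4 − (-17.981) = -4.419
δ_B = -4.419 / 0.188 = -23.51 permil

-23.5 permil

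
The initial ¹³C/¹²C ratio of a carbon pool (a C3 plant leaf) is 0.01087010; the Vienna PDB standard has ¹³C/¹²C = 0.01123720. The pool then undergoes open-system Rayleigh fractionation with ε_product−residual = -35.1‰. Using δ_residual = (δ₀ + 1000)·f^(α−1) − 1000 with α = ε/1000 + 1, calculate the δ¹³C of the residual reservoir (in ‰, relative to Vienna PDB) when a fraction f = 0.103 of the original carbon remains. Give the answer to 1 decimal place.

47.7‰

δ₀ = (0.01087010/0.01123720 − 1)×1000 = (0.967332 − 1)×1000 = -32.668‰
α − 1 = ε/1000 = -0.0351
f^(α−1) = 0.103^(-0.0351) = 1.083052
δ_res = (-32.668 + 1000) × 1.083052 − 1000 = 1047.671 − 1000 = 47.67‰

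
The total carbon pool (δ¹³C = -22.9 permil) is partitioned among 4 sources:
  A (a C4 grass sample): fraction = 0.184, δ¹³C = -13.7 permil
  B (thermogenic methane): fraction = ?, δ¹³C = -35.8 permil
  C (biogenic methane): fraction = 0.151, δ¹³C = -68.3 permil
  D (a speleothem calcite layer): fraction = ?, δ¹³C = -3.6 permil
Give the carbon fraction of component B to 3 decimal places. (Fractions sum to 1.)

Let f_B and f_D be the unknown fractions; fractions sum to 1 so f_B + f_D = 0.665.
Mass balance: Σ fᵢ·δᵢ = δ_bulk ⇒ f_B·(-35.8) + f_D·(-3.6) = -22.9 − (-12.834) = -10.066
Substitute f_D = 0.665 − f_B:
f_B·(-35.8 − -3.6) = -10.066 − 0.665×(-3.6) = -7.672
f_B = -7.672 / -32.2 = 0.2383

0.238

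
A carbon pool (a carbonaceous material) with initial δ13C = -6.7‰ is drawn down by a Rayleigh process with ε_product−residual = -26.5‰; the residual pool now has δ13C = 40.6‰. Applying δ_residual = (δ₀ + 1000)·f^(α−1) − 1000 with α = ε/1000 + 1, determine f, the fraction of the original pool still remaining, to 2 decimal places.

0.17

α − 1 = ε/1000 = -0.0265
(δ_res + 1000)/(δ₀ + 1000) = (40.6 + 1000)/(-6.7 + 1000) = 1040.6/993.3 = 1.047619
f = 1.047619^(1/-0.0265) = exp(ln(1.047619)/-0.0265) = exp(0.04652/-0.0265)
f = exp(-1.7555) = 0.1728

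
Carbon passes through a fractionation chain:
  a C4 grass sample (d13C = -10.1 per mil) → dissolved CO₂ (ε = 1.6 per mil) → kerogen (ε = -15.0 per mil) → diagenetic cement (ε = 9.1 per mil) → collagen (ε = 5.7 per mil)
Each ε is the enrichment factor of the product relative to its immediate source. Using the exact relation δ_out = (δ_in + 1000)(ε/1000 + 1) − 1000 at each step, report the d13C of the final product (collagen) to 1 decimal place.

-8.9 per mil

step 1: δ = (-10.10 + 1000)·(1.6/1000 + 1) − 1000 = -8.52 per mil
step 2: δ = (-8.52 + 1000)·(-15.0/1000 + 1) − 1000 = -23.39 per mil
step 3: δ = (-23.39 + 1000)·(9.1/1000 + 1) − 1000 = -14.50 per mil
step 4: δ = (-14.50 + 1000)·(5.7/1000 + 1) − 1000 = -8.88 per mil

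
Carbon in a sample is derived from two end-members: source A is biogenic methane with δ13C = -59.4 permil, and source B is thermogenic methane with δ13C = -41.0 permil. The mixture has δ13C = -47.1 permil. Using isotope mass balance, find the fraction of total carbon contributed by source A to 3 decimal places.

0.332

δ_mix = f_A·δ_A + (1 − f_A)·δ_B  ⇒  f_A = (δ_mix − δ_B)/(δ_A − δ_B)
f_A = (-47.1 − (-41.0)) / (-59.4 − (-41.0))
f_A = -6.1 / -18.4 = 0.3315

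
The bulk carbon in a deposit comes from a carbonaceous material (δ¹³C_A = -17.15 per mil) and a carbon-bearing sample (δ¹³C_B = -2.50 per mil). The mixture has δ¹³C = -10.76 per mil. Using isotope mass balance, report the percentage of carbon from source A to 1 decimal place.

δ_mix = f_A·δ_A + (1 − f_A)·δ_B  ⇒  f_A = (δ_mix − δ_B)/(δ_A − δ_B)
f_A = (-10.76 − (-2.50)) / (-17.15 − (-2.50))
f_A = -8.26 / -14.65 = 0.5638

56.4%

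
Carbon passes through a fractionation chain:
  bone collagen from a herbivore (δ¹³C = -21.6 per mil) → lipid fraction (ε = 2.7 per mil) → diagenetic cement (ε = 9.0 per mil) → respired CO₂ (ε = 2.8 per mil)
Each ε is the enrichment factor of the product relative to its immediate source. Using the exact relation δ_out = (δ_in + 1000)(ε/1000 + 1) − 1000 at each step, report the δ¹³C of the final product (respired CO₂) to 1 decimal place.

step 1: δ = (-21.60 + 1000)·(2.7/1000 + 1) − 1000 = -18.96 per mil
step 2: δ = (-18.96 + 1000)·(9.0/1000 + 1) − 1000 = -10.13 per mil
step 3: δ = (-10.13 + 1000)·(2.8/1000 + 1) − 1000 = -7.36 per mil

-7.4 per mil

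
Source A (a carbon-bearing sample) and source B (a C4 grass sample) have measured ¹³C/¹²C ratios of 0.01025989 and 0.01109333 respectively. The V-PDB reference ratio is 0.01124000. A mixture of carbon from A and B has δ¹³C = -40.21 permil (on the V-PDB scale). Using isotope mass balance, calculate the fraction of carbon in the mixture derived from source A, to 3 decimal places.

0.366

δ_A = (0.01025989/0.01124000 − 1)×1000 = (0.912802 − 1)×1000 = -87.198 permil
δ_B = (0.01109333/0.01124000 − 1)×1000 = (0.986951 − 1)×1000 = -13.049 permil
f_A = (δ_mix − δ_B)/(δ_A − δ_B) = (-40.21 − (-13.049))/(-87.198 − (-13.049))
f_A = -27.161 / -74.149 = 0.3663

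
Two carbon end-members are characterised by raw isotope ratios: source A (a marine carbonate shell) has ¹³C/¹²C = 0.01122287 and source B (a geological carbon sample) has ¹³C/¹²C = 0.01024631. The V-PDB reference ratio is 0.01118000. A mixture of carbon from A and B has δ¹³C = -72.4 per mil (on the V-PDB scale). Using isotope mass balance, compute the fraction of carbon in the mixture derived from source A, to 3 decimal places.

δ_A = (0.01122287/0.01118000 − 1)×1000 = (1.003835 − 1)×1000 = 3.835 per mil
δ_B = (0.01024631/0.01118000 − 1)×1000 = (0.916486 − 1)×1000 = -83.514 per mil
f_A = (δ_mix − δ_B)/(δ_A − δ_B) = (-72.4 − (-83.514))/(3.835 − (-83.514))
f_A = 11.114 / 87.349 = 0.1272

0.127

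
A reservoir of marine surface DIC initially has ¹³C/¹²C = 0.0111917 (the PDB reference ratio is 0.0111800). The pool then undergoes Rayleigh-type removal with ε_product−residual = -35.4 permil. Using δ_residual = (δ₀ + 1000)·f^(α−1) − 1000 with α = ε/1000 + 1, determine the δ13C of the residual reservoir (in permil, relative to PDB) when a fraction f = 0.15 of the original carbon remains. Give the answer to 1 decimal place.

δ₀ = (0.0111917/0.0111800 − 1)×1000 = (1.001047 − 1)×1000 = 1.047 permil
α − 1 = ε/1000 = -0.0354
f^(α−1) = 0.15^(-0.0354) = 1.069464
δ_res = (1.047 + 1000) × 1.069464 − 1000 = 1070.584 − 1000 = 70.58 permil

70.6 permil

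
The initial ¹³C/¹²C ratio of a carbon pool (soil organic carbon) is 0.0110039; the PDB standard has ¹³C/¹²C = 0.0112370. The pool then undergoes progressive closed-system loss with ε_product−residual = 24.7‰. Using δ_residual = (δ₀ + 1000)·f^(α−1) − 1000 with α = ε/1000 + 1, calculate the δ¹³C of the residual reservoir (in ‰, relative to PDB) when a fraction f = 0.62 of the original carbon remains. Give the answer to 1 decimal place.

-32.2‰

δ₀ = (0.0110039/0.0112370 − 1)×1000 = (0.979256 − 1)×1000 = -20.744‰
α − 1 = ε/1000 = 0.0247
f^(α−1) = 0.62^(0.0247) = 0.988262
δ_res = (-20.744 + 1000) × 0.988262 − 1000 = 967.761 − 1000 = -32.24‰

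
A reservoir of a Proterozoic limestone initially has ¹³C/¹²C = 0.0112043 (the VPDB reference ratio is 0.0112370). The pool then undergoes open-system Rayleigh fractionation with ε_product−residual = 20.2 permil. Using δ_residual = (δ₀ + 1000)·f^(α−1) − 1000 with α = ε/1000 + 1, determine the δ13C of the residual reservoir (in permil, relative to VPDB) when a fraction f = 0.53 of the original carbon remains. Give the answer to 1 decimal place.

-15.6 permil

δ₀ = (0.0112043/0.0112370 − 1)×1000 = (0.997090 − 1)×1000 = -2.910 permil
α − 1 = ε/1000 = 0.0202
f^(α−1) = 0.53^(0.0202) = 0.987257
δ_res = (-2.910 + 1000) × 0.987257 − 1000 = 984.384 − 1000 = -15.62 permil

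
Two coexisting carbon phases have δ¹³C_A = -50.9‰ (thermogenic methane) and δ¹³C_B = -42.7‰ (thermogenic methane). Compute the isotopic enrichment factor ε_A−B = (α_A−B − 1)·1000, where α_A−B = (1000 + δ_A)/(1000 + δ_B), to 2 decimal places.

α_A−B = (1000 + -50.9) / (1000 + -42.7) = 949.1 / 957.3 = 0.991434
ε_A−B = (0.991434 − 1) × 1000 = -8.566‰
(The approximation ε ≈ δ_A − δ_B would give -8.2‰.)

-8.57‰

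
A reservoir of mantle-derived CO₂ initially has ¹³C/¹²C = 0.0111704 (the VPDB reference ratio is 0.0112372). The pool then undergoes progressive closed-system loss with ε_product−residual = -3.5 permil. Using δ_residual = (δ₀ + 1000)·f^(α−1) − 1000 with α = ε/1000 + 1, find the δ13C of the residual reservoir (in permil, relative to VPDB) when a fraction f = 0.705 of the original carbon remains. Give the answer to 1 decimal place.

-4.7 permil

δ₀ = (0.0111704/0.0112372 − 1)×1000 = (0.994055 − 1)×1000 = -5.945 permil
α − 1 = ε/1000 = -0.0035
f^(α−1) = 0.705^(-0.0035) = 1.001224
δ_res = (-5.945 + 1000) × 1.001224 − 1000 = 995.272 − 1000 = -4.73 permil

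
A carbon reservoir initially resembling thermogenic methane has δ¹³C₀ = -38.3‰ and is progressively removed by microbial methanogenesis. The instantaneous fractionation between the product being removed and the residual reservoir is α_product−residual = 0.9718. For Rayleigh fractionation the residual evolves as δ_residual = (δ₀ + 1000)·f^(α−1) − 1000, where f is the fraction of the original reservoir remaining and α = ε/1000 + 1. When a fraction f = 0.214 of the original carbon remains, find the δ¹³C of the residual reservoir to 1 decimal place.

Rayleigh residual: δ_res = (δ₀ + 1000)·f^(α−1) − 1000
α − 1 = -0.02820
f^(α−1) = 0.214^(-0.02820) = 1.044437
δ_res = (-38.3 + 1000) × 1.044437 − 1000 = 1004.435 − 1000 = 4.44‰

4.4‰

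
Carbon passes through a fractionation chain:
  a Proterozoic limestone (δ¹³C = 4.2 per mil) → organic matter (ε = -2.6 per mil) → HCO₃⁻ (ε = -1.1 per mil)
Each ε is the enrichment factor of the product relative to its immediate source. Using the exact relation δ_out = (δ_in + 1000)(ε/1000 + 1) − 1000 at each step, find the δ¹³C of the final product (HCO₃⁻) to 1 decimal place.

0.5 per mil

step 1: δ = (4.20 + 1000)·(-2.6/1000 + 1) − 1000 = 1.59 per mil
step 2: δ = (1.59 + 1000)·(-1.1/1000 + 1) − 1000 = 0.49 per mil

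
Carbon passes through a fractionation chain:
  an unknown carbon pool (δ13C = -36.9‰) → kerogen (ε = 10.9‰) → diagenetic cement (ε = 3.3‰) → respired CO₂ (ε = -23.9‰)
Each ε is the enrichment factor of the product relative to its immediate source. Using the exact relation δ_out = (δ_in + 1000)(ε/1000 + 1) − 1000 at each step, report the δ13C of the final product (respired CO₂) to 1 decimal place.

-46.5‰

step 1: δ = (-36.90 + 1000)·(10.9/1000 + 1) − 1000 = -26.40‰
step 2: δ = (-26.40 + 1000)·(3.3/1000 + 1) − 1000 = -23.19‰
step 3: δ = (-23.19 + 1000)·(-23.9/1000 + 1) − 1000 = -46.54‰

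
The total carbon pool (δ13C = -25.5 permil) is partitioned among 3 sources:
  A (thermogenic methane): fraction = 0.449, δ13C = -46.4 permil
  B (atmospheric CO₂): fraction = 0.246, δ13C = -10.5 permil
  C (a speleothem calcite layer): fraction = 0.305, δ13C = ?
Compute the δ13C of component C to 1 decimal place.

-6.8 permil

Isotope mass balance: δ_bulk = Σ fᵢ·δᵢ.
-25.5 = 0.449×(-46.4) + 0.246×(-10.5) + 0.305×δ_C
0.305·δ_C = -25.5 − (-23.417) = -2.083
δ_C = -2.083 / 0.305 = -6.83 permil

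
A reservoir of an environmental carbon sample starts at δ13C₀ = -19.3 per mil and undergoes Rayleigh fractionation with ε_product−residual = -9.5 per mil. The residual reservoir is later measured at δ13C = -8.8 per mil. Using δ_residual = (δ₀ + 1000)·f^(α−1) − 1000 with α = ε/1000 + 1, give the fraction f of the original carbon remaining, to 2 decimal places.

α − 1 = ε/1000 = -0.0095
(δ_res + 1000)/(δ₀ + 1000) = (-8.8 + 1000)/(-19.3 + 1000) = 991.2/980.7 = 1.010707
f = 1.010707^(1/-0.0095) = exp(ln(1.010707)/-0.0095) = exp(0.01065/-0.0095)
f = exp(-1.1210) = 0.3259

0.33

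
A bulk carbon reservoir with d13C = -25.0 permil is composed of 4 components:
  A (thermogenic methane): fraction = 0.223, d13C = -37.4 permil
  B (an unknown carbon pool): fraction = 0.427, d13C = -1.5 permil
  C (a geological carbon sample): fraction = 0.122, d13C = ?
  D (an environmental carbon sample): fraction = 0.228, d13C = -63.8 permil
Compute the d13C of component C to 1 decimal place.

Isotope mass balance: δ_bulk = Σ fᵢ·δᵢ.
-25.0 = 0.223×(-37.4) + 0.427×(-1.5) + 0.122×δ_C + 0.228×(-63.8)
0.122·δ_C = -25.0 − (-23.527) = -1.473
δ_C = -1.473 / 0.122 = -12.07 permil

-12.1 permil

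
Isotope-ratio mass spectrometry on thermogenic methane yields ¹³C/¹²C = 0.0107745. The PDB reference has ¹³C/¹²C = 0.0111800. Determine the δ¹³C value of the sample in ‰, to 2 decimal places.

-36.27‰

δ¹³C = (R_sample / R_standard − 1) × 1000
R_sample / R_standard = 0.0107745 / 0.0111800 = 0.963730
δ¹³C = (0.963730 − 1) × 1000 = -36.270‰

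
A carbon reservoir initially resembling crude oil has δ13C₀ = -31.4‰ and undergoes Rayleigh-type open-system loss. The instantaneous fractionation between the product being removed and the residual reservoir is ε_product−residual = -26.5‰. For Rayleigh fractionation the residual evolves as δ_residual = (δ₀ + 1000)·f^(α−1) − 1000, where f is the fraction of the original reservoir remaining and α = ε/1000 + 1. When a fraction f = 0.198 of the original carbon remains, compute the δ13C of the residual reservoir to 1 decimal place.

Rayleigh residual: δ_res = (δ₀ + 1000)·f^(α−1) − 1000
α = ε/1000 + 1 = 0.97350, so α − 1 = -0.02650
f^(α−1) = 0.198^(-0.02650) = 1.043851
δ_res = (-31.4 + 1000) × 1.043851 − 1000 = 1011.074 − 1000 = 11.07‰

11.1‰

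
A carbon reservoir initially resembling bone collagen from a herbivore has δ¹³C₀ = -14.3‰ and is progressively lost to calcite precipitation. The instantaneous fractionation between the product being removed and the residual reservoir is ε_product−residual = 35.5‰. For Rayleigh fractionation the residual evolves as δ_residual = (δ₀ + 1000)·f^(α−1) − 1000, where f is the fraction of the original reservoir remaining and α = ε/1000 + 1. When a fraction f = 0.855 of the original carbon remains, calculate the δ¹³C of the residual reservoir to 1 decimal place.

Rayleigh residual: δ_res = (δ₀ + 1000)·f^(α−1) − 1000
α = ε/1000 + 1 = 1.03550, so α − 1 = 0.03550
f^(α−1) = 0.855^(0.03550) = 0.994454
δ_res = (-14.3 + 1000) × 0.994454 − 1000 = 980.234 − 1000 = -19.77‰

-19.8‰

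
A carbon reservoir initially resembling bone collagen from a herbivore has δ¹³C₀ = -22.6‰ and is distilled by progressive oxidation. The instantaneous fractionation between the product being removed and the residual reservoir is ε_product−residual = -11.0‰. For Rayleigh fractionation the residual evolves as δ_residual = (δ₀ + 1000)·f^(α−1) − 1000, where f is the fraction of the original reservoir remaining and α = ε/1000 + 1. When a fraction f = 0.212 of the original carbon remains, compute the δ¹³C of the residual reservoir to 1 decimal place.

-5.8‰

Rayleigh residual: δ_res = (δ₀ + 1000)·f^(α−1) − 1000
α = ε/1000 + 1 = 0.98900, so α − 1 = -0.01100
f^(α−1) = 0.212^(-0.01100) = 1.017209
δ_res = (-22.6 + 1000) × 1.017209 − 1000 = 994.220 − 1000 = -5.78‰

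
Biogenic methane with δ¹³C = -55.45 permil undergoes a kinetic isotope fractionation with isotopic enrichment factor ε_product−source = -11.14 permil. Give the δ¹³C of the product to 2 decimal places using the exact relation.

To first order, δ_product ≈ δ_source + ε = -66.59 permil.
Exactly, δ_product = (δ_source + 1000)·(ε/1000 + 1) − 1000.
δ_product = (-55.45 + 1000) × (-11.14/1000 + 1) − 1000
δ_product = -65.972 permil

-65.97 permil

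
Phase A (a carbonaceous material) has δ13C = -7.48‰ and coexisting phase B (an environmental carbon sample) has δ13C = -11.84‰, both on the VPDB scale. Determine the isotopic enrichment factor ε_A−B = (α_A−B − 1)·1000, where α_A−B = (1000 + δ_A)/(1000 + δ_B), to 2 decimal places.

α_A−B = (1000 + -7.48) / (1000 + -11.84) = 992.52 / 988.16 = 1.004412
ε_A−B = (1.004412 − 1) × 1000 = 4.412‰
(The approximation ε ≈ δ_A − δ_B would give 4.36‰.)

4.41‰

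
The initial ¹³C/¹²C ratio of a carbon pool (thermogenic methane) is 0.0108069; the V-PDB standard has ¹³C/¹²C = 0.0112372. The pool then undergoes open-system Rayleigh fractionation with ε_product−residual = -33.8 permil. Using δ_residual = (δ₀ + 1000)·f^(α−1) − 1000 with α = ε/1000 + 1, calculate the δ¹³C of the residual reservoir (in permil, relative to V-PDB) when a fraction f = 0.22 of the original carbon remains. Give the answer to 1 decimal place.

δ₀ = (0.0108069/0.0112372 − 1)×1000 = (0.961708 − 1)×1000 = -38.292 permil
α − 1 = ε/1000 = -0.0338
f^(α−1) = 0.22^(-0.0338) = 1.052510
δ_res = (-38.292 + 1000) × 1.052510 − 1000 = 1012.207 − 1000 = 12.21 permil

12.2 permil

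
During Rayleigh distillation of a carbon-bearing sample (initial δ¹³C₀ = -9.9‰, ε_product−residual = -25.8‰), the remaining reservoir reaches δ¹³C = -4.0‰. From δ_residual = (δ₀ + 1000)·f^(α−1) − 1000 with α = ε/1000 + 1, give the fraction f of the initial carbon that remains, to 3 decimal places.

α − 1 = ε/1000 = -0.0258
(δ_res + 1000)/(δ₀ + 1000) = (-4.0 + 1000)/(-9.9 + 1000) = 996.0/990.1 = 1.005959
f = 1.005959^(1/-0.0258) = exp(ln(1.005959)/-0.0258) = exp(0.00594/-0.0258)
f = exp(-0.2303) = 0.7943

0.794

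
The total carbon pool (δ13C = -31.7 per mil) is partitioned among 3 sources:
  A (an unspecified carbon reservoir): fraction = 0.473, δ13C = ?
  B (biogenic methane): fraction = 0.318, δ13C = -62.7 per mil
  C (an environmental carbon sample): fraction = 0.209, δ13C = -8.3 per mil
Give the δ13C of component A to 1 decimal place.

Isotope mass balance: δ_bulk = Σ fᵢ·δᵢ.
-31.7 = 0.473×δ_A + 0.318×(-62.7) + 0.209×(-8.3)
0.473·δ_A = -31.7 − (-21.673) = -10.027
δ_A = -10.027 / 0.473 = -21.20 per mil

-21.2 per mil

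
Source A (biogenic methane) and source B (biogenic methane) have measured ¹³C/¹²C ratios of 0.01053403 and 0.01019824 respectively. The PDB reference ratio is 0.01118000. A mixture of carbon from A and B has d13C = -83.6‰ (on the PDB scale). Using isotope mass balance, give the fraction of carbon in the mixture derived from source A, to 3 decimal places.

0.140

δ_A = (0.01053403/0.01118000 − 1)×1000 = (0.942221 − 1)×1000 = -57.779‰
δ_B = (0.01019824/0.01118000 − 1)×1000 = (0.912186 − 1)×1000 = -87.814‰
f_A = (δ_mix − δ_B)/(δ_A − δ_B) = (-83.6 − (-87.814))/(-57.779 − (-87.814))
f_A = 4.214 / 30.035 = 0.1403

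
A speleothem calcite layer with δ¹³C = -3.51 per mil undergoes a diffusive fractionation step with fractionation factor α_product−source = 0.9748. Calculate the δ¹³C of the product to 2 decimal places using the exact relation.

-28.62 per mil

δ_product = (δ_source + 1000)·α − 1000
δ_product = (-3.51 + 1000) × 0.9748 − 1000
δ_product = 971.378 − 1000 = -28.622 per mil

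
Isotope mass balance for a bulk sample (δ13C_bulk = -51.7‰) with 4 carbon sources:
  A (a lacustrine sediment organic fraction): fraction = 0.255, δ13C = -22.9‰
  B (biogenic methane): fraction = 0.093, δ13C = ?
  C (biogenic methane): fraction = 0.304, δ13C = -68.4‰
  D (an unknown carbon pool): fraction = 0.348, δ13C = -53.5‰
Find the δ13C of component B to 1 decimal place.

-69.3‰

Isotope mass balance: δ_bulk = Σ fᵢ·δᵢ.
-51.7 = 0.255×(-22.9) + 0.093×δ_B + 0.304×(-68.4) + 0.348×(-53.5)
0.093·δ_B = -51.7 − (-45.251) = -6.449
δ_B = -6.449 / 0.093 = -69.34‰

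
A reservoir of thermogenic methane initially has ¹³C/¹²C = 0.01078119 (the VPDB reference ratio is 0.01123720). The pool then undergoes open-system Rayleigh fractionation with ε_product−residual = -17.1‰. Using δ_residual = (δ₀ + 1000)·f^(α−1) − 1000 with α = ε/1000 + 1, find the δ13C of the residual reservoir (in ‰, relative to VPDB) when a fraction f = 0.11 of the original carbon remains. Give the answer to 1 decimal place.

-3.7‰

δ₀ = (0.01078119/0.01123720 − 1)×1000 = (0.959420 − 1)×1000 = -40.580‰
α − 1 = ε/1000 = -0.0171
f^(α−1) = 0.11^(-0.0171) = 1.038466
δ_res = (-40.580 + 1000) × 1.038466 − 1000 = 996.324 − 1000 = -3.68‰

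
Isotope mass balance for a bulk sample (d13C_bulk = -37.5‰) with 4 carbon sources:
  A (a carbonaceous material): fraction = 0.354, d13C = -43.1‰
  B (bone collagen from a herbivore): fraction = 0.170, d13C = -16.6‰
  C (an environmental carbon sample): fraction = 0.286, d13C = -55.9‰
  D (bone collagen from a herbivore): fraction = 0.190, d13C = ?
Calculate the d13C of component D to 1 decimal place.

-18.1‰

Isotope mass balance: δ_bulk = Σ fᵢ·δᵢ.
-37.5 = 0.354×(-43.1) + 0.170×(-16.6) + 0.286×(-55.9) + 0.190×δ_D
0.190·δ_D = -37.5 − (-34.067) = -3.433
δ_D = -3.433 / 0.190 = -18.07‰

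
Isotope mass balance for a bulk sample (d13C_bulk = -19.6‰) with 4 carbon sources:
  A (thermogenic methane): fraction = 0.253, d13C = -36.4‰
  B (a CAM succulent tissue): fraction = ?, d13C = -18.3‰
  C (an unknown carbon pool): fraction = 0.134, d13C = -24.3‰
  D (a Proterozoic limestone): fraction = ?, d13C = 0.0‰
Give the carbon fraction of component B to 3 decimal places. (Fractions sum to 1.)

0.390

Let f_B and f_D be the unknown fractions; fractions sum to 1 so f_B + f_D = 0.613.
Mass balance: Σ fᵢ·δᵢ = δ_bulk ⇒ f_B·(-18.3) + f_D·(0.0) = -19.6 − (-12.465) = -7.135
Substitute f_D = 0.613 − f_B:
f_B·(-18.3 − 0.0) = -7.135 − 0.613×(0.0) = -7.135
f_B = -7.135 / -18.3 = 0.3899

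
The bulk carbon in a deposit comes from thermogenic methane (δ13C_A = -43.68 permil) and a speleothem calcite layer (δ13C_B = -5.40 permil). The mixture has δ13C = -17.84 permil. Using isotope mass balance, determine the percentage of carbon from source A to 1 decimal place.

δ_mix = f_A·δ_A + (1 − f_A)·δ_B  ⇒  f_A = (δ_mix − δ_B)/(δ_A − δ_B)
f_A = (-17.84 − (-5.40)) / (-43.68 − (-5.40))
f_A = -12.44 / -38.28 = 0.3250

32.5%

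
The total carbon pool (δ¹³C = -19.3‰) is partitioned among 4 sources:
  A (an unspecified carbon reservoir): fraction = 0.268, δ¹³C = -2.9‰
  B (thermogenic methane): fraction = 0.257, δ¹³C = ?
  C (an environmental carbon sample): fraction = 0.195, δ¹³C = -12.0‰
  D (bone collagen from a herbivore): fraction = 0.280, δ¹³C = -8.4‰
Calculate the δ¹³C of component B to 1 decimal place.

Isotope mass balance: δ_bulk = Σ fᵢ·δᵢ.
-19.3 = 0.268×(-2.9) + 0.257×δ_B + 0.195×(-12.0) + 0.280×(-8.4)
0.257·δ_B = -19.3 − (-5.469) = -13.831
δ_B = -13.831 / 0.257 = -53.82‰

-53.8‰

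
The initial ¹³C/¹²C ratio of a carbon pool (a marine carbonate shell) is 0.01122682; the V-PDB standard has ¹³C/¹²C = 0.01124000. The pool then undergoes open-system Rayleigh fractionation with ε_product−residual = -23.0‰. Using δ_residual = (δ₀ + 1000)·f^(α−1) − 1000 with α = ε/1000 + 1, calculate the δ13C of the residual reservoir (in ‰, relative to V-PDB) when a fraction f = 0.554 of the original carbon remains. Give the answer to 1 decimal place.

12.5‰

δ₀ = (0.01122682/0.01124000 − 1)×1000 = (0.998827 − 1)×1000 = -1.173‰
α − 1 = ε/1000 = -0.0230
f^(α−1) = 0.554^(-0.0230) = 1.013676
δ_res = (-1.173 + 1000) × 1.013676 − 1000 = 1012.488 − 1000 = 12.49‰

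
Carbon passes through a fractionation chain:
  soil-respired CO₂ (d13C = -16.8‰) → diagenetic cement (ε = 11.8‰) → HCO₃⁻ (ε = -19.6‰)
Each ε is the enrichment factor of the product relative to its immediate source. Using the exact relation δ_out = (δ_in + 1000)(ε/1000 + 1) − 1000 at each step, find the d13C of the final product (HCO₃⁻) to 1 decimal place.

step 1: δ = (-16.80 + 1000)·(11.8/1000 + 1) − 1000 = -5.20‰
step 2: δ = (-5.20 + 1000)·(-19.6/1000 + 1) − 1000 = -24.70‰

-24.7‰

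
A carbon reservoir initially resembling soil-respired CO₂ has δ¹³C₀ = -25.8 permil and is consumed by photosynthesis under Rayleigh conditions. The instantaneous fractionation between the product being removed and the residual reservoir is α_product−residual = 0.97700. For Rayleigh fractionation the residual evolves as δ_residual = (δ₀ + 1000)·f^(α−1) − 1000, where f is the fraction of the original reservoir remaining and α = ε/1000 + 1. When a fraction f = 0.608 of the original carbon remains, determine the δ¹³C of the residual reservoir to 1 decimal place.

-14.6 permil

Rayleigh residual: δ_res = (δ₀ + 1000)·f^(α−1) − 1000
α − 1 = -0.02300
f^(α−1) = 0.608^(-0.02300) = 1.011510
δ_res = (-25.8 + 1000) × 1.011510 − 1000 = 985.413 − 1000 = -14.59 permil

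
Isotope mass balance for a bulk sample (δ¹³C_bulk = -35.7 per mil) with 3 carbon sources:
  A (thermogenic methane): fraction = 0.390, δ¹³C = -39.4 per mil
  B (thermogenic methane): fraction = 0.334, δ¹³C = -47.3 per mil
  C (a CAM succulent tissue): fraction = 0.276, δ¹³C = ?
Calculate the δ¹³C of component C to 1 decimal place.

Isotope mass balance: δ_bulk = Σ fᵢ·δᵢ.
-35.7 = 0.390×(-39.4) + 0.334×(-47.3) + 0.276×δ_C
0.276·δ_C = -35.7 − (-31.164) = -4.536
δ_C = -4.536 / 0.276 = -16.43 per mil

-16.4 per mil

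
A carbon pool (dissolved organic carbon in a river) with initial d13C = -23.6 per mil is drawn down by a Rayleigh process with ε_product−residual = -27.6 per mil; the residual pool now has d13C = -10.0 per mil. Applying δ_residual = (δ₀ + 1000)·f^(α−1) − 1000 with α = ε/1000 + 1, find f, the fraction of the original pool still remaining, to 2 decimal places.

0.61

α − 1 = ε/1000 = -0.0276
(δ_res + 1000)/(δ₀ + 1000) = (-10.0 + 1000)/(-23.6 + 1000) = 990.0/976.4 = 1.013929
f = 1.013929^(1/-0.0276) = exp(ln(1.013929)/-0.0276) = exp(0.01383/-0.0276)
f = exp(-0.5012) = 0.6058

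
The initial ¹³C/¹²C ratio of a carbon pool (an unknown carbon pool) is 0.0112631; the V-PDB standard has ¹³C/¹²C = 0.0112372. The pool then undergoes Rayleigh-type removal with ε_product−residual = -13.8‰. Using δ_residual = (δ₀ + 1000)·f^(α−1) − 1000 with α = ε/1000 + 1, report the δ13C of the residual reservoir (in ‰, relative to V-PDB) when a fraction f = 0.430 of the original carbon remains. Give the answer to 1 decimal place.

14.0‰

δ₀ = (0.0112631/0.0112372 − 1)×1000 = (1.002305 − 1)×1000 = 2.305‰
α − 1 = ε/1000 = -0.0138
f^(α−1) = 0.430^(-0.0138) = 1.011715
δ_res = (2.305 + 1000) × 1.011715 − 1000 = 1014.047 − 1000 = 14.05‰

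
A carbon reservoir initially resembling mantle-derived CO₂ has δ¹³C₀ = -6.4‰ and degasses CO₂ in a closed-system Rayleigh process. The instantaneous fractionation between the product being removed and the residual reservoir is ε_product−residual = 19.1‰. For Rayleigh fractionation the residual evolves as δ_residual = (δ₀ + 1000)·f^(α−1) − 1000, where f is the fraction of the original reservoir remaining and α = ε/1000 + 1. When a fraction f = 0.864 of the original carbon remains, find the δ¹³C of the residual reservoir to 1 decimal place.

Rayleigh residual: δ_res = (δ₀ + 1000)·f^(α−1) − 1000
α = ε/1000 + 1 = 1.01910, so α − 1 = 0.01910
f^(α−1) = 0.864^(0.01910) = 0.997212
δ_res = (-6.4 + 1000) × 0.997212 − 1000 = 990.830 − 1000 = -9.17‰

-9.2‰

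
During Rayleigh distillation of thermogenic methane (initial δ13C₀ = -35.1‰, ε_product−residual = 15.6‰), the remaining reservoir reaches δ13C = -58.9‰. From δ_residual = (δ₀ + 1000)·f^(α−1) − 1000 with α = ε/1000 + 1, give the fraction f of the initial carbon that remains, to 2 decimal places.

0.20

α − 1 = ε/1000 = 0.0156
(δ_res + 1000)/(δ₀ + 1000) = (-58.9 + 1000)/(-35.1 + 1000) = 941.1/964.9 = 0.975334
f = 0.975334^(1/0.0156) = exp(ln(0.975334)/0.0156) = exp(-0.02498/0.0156)
f = exp(-1.6010) = 0.2017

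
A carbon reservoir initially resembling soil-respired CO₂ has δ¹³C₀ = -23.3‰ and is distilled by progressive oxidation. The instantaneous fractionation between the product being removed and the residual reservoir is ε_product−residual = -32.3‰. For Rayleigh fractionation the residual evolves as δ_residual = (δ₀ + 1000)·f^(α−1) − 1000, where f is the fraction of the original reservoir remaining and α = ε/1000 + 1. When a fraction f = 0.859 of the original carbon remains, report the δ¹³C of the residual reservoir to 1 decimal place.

Rayleigh residual: δ_res = (δ₀ + 1000)·f^(α−1) − 1000
α = ε/1000 + 1 = 0.96770, so α − 1 = -0.03230
f^(α−1) = 0.859^(-0.03230) = 1.004921
δ_res = (-23.3 + 1000) × 1.004921 − 1000 = 981.507 − 1000 = -18.49‰

-18.5‰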